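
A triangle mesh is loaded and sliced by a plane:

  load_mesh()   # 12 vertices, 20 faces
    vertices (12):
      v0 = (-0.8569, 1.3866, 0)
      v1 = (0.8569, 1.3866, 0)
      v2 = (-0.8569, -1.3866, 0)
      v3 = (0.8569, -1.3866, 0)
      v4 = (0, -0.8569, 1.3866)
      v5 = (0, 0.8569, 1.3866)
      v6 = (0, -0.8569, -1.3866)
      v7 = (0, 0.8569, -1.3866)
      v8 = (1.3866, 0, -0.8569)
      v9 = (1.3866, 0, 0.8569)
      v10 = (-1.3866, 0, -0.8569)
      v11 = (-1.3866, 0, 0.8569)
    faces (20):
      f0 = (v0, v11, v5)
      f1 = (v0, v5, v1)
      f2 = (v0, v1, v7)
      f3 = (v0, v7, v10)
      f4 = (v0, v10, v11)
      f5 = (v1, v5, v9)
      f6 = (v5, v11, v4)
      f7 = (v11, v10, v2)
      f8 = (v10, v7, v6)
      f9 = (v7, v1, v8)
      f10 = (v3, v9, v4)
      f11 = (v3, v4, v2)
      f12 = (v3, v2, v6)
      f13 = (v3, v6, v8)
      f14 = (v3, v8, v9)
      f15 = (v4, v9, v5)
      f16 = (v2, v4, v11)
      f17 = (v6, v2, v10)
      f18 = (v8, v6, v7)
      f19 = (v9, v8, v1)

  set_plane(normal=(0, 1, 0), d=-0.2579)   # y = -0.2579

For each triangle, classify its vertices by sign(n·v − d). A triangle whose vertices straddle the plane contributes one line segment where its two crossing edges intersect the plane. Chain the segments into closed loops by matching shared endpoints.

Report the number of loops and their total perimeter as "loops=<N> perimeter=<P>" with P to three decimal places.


Straddling triangles (10 of 20):
  (v5,v11,v4) [++-] → (-0.969277, -0.2579, 1.01632)–(0, -0.2579, 1.3866)  len=1.0376
  (v11,v10,v2) [++-] → (-1.28808, -0.2579, -0.697521)–(-1.28808, -0.2579, 0.697521)  len=1.3950
  (v10,v7,v6) [++-] → (0, -0.2579, -1.3866)–(-0.969277, -0.2579, -1.01632)  len=1.0376
  (v3,v9,v4) [-+-] → (1.28808, -0.2579, 0.697521)–(0.969277, -0.2579, 1.01632)  len=0.4509
  (v3,v6,v8) [--+] → (0.969277, -0.2579, -1.01632)–(1.28808, -0.2579, -0.697521)  len=0.4509
  (v3,v8,v9) [-++] → (1.28808, -0.2579, -0.697521)–(1.28808, -0.2579, 0.697521)  len=1.3950
  (v4,v9,v5) [-++] → (0.969277, -0.2579, 1.01632)–(0, -0.2579, 1.3866)  len=1.0376
  (v2,v4,v11) [--+] → (-0.969277, -0.2579, 1.01632)–(-1.28808, -0.2579, 0.697521)  len=0.4509
  (v6,v2,v10) [--+] → (-1.28808, -0.2579, -0.697521)–(-0.969277, -0.2579, -1.01632)  len=0.4509
  (v8,v6,v7) [+-+] → (0.969277, -0.2579, -1.01632)–(0, -0.2579, -1.3866)  len=1.0376

Chained into 1 loop(s):
  loop 1: 10 segments, perimeter = 8.7439
Total perimeter = 8.744

loops=1 perimeter=8.744


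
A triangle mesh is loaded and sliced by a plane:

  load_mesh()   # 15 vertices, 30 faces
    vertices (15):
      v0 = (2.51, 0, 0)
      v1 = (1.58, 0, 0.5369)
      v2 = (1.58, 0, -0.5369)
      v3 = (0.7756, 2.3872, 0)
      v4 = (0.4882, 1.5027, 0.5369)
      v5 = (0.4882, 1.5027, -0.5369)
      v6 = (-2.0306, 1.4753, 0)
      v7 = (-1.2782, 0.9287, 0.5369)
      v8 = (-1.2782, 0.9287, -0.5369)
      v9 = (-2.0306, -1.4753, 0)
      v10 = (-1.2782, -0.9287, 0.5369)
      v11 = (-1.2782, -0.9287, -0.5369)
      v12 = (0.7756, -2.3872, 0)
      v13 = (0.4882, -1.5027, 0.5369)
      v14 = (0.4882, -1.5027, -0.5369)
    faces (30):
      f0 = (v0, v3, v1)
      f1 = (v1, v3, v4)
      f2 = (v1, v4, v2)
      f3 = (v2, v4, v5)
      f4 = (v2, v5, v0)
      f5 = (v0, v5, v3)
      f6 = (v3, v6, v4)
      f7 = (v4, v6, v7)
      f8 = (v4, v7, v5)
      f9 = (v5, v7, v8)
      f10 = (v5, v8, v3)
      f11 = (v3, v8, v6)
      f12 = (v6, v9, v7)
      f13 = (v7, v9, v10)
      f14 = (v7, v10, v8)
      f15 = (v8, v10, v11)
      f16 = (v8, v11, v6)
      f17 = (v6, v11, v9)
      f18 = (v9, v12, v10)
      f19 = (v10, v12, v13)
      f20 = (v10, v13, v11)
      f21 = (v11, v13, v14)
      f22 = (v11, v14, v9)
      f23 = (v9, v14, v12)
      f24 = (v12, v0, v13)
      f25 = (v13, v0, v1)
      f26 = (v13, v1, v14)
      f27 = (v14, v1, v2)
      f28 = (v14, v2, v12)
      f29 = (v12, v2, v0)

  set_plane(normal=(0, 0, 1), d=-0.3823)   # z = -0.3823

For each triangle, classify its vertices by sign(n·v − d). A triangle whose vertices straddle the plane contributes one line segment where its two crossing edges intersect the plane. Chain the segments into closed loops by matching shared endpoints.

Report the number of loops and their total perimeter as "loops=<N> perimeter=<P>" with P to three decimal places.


Straddling triangles (20 of 30):
  (v1,v4,v2) [++-] → (1.42281, 0.216351, -0.3823)–(1.58, 0, -0.3823)  len=0.2674
  (v2,v4,v5) [-+-] → (1.42281, 0.216351, -0.3823)–(0.4882, 1.5027, -0.3823)  len=1.5900
  (v2,v5,v0) [--+] → (1.07038, 1.07, -0.3823)–(1.84779, 0, -0.3823)  len=1.3226
  (v0,v5,v3) [+-+] → (1.07038, 1.07, -0.3823)–(0.570957, 1.75739, -0.3823)  len=0.8497
  (v4,v7,v5) [++-] → (0.233883, 1.42006, -0.3823)–(0.4882, 1.5027, -0.3823)  len=0.2674
  (v5,v7,v8) [-+-] → (0.233883, 1.42006, -0.3823)–(-1.2782, 0.9287, -0.3823)  len=1.5899
  (v5,v8,v3) [--+] → (-0.68681, 1.34867, -0.3823)–(0.570957, 1.75739, -0.3823)  len=1.3225
  (v3,v8,v6) [+-+] → (-0.68681, 1.34867, -0.3823)–(-1.49485, 1.08609, -0.3823)  len=0.8496
  (v7,v10,v8) [++-] → (-1.2782, 0.661281, -0.3823)–(-1.2782, 0.9287, -0.3823)  len=0.2674
  (v8,v10,v11) [-+-] → (-1.2782, 0.661281, -0.3823)–(-1.2782, -0.9287, -0.3823)  len=1.5900
  (v8,v11,v6) [--+] → (-1.49485, -0.23647, -0.3823)–(-1.49485, 1.08609, -0.3823)  len=1.3226
  (v6,v11,v9) [+-+] → (-1.49485, -0.23647, -0.3823)–(-1.49485, -1.08609, -0.3823)  len=0.8496
  (v10,v13,v11) [++-] → (-1.02388, -1.01134, -0.3823)–(-1.2782, -0.9287, -0.3823)  len=0.2674
  (v11,v13,v14) [-+-] → (-1.02388, -1.01134, -0.3823)–(0.4882, -1.5027, -0.3823)  len=1.5899
  (v11,v14,v9) [--+] → (-0.237087, -1.49481, -0.3823)–(-1.49485, -1.08609, -0.3823)  len=1.3225
  (v9,v14,v12) [+-+] → (-0.237087, -1.49481, -0.3823)–(0.570957, -1.75739, -0.3823)  len=0.8496
  (v13,v1,v14) [++-] → (0.645392, -1.28635, -0.3823)–(0.4882, -1.5027, -0.3823)  len=0.2674
  (v14,v1,v2) [-+-] → (0.645392, -1.28635, -0.3823)–(1.58, 0, -0.3823)  len=1.5900
  (v14,v2,v12) [--+] → (1.34837, -0.687393, -0.3823)–(0.570957, -1.75739, -0.3823)  len=1.3226
  (v12,v2,v0) [+-+] → (1.34837, -0.687393, -0.3823)–(1.84779, 0, -0.3823)  len=0.8497

Chained into 2 loop(s):
  loop 1: 10 segments, perimeter = 9.2870
  loop 2: 10 segments, perimeter = 10.8610
Total perimeter = 20.148

loops=2 perimeter=20.148


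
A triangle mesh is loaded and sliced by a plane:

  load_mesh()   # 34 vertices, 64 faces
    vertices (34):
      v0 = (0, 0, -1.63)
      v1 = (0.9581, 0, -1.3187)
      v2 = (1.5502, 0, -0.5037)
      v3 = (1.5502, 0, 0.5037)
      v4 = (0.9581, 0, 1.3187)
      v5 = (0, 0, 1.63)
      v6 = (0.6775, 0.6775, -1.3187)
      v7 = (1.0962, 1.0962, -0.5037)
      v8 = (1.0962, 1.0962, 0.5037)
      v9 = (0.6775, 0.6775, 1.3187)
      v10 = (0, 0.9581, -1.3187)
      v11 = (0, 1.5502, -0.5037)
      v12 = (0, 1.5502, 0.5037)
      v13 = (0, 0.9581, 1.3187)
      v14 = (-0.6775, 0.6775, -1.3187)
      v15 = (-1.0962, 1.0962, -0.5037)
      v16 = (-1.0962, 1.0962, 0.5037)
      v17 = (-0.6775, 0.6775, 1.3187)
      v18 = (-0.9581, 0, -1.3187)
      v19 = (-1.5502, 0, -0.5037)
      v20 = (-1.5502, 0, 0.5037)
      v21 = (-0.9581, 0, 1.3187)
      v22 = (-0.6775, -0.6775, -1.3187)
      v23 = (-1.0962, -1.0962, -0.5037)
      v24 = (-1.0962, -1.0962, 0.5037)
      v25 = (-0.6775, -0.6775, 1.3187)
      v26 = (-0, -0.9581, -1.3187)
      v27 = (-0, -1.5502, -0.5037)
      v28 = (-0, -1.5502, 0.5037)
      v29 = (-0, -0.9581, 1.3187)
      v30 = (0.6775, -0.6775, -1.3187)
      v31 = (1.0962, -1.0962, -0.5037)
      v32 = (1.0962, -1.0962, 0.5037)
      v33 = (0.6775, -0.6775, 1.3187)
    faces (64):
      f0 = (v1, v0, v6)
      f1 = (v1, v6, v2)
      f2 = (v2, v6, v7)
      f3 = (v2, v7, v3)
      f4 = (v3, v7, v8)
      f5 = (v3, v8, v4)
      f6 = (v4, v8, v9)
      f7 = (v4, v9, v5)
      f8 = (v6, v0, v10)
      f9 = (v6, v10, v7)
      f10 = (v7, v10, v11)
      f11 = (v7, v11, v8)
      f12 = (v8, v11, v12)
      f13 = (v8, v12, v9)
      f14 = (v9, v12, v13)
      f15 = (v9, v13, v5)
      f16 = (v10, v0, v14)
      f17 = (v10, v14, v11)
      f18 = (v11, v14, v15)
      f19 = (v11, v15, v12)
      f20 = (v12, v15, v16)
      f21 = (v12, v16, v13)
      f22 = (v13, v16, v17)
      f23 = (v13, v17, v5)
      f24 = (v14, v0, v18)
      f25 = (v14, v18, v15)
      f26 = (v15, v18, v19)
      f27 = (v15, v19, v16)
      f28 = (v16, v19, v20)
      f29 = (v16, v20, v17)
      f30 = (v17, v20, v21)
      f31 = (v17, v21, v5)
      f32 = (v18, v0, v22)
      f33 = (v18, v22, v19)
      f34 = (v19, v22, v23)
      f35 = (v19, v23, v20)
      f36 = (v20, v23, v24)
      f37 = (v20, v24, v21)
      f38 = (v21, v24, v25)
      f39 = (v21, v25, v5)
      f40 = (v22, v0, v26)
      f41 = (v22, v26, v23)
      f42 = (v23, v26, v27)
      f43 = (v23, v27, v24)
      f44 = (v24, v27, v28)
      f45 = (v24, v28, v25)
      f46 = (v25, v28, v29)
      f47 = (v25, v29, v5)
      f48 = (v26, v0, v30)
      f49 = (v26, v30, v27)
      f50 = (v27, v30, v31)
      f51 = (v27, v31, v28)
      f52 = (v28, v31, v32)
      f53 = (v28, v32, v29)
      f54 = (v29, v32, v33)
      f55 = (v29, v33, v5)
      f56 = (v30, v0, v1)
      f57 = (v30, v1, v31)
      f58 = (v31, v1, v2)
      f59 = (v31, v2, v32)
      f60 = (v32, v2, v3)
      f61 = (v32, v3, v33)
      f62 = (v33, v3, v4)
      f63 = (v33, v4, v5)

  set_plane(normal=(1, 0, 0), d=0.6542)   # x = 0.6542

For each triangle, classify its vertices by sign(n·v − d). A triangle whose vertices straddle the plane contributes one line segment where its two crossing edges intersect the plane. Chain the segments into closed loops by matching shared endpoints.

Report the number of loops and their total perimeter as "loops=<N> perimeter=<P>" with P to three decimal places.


Straddling triangles (20 of 64):
  (v1,v0,v6) [+-+] → (0.6542, 0, -1.41744)–(0.6542, 0.6542, -1.32941)  len=0.6601
  (v4,v9,v5) [++-] → (0.6542, 0.6542, 1.32941)–(0.6542, 0, 1.41744)  len=0.6601
  (v6,v0,v10) [+--] → (0.6542, 0.6542, -1.32941)–(0.6542, 0.68715, -1.3187)  len=0.0346
  (v6,v10,v7) [+-+] → (0.6542, 0.68715, -1.3187)–(0.6542, 1.04052, -0.832317)  len=0.6012
  (v7,v10,v11) [+--] → (0.6542, 1.04052, -0.832317)–(0.6542, 1.27926, -0.5037)  len=0.4062
  (v7,v11,v8) [+-+] → (0.6542, 1.27926, -0.5037)–(0.6542, 1.27926, 0.0975051)  len=0.6012
  (v8,v11,v12) [+--] → (0.6542, 1.27926, 0.0975051)–(0.6542, 1.27926, 0.5037)  len=0.4062
  (v8,v12,v9) [+-+] → (0.6542, 1.27926, 0.5037)–(0.6542, 0.707513, 1.29067)  len=0.9727
  (v9,v12,v13) [+--] → (0.6542, 0.707513, 1.29067)–(0.6542, 0.68715, 1.3187)  len=0.0346
  (v9,v13,v5) [+--] → (0.6542, 0.68715, 1.3187)–(0.6542, 0.6542, 1.32941)  len=0.0346
  (v26,v0,v30) [--+] → (0.6542, -0.6542, -1.32941)–(0.6542, -0.68715, -1.3187)  len=0.0346
  (v26,v30,v27) [-+-] → (0.6542, -0.68715, -1.3187)–(0.6542, -0.707513, -1.29067)  len=0.0346
  (v27,v30,v31) [-++] → (0.6542, -0.707513, -1.29067)–(0.6542, -1.27926, -0.5037)  len=0.9727
  (v27,v31,v28) [-+-] → (0.6542, -1.27926, -0.5037)–(0.6542, -1.27926, -0.0975051)  len=0.4062
  (v28,v31,v32) [-++] → (0.6542, -1.27926, -0.0975051)–(0.6542, -1.27926, 0.5037)  len=0.6012
  (v28,v32,v29) [-+-] → (0.6542, -1.27926, 0.5037)–(0.6542, -1.04052, 0.832317)  len=0.4062
  (v29,v32,v33) [-++] → (0.6542, -1.04052, 0.832317)–(0.6542, -0.68715, 1.3187)  len=0.6012
  (v29,v33,v5) [-+-] → (0.6542, -0.68715, 1.3187)–(0.6542, -0.6542, 1.32941)  len=0.0346
  (v30,v0,v1) [+-+] → (0.6542, -0.6542, -1.32941)–(0.6542, 0, -1.41744)  len=0.6601
  (v33,v4,v5) [++-] → (0.6542, 0, 1.41744)–(0.6542, -0.6542, 1.32941)  len=0.6601

Chained into 1 loop(s):
  loop 1: 20 segments, perimeter = 8.8233
Total perimeter = 8.823

loops=1 perimeter=8.823


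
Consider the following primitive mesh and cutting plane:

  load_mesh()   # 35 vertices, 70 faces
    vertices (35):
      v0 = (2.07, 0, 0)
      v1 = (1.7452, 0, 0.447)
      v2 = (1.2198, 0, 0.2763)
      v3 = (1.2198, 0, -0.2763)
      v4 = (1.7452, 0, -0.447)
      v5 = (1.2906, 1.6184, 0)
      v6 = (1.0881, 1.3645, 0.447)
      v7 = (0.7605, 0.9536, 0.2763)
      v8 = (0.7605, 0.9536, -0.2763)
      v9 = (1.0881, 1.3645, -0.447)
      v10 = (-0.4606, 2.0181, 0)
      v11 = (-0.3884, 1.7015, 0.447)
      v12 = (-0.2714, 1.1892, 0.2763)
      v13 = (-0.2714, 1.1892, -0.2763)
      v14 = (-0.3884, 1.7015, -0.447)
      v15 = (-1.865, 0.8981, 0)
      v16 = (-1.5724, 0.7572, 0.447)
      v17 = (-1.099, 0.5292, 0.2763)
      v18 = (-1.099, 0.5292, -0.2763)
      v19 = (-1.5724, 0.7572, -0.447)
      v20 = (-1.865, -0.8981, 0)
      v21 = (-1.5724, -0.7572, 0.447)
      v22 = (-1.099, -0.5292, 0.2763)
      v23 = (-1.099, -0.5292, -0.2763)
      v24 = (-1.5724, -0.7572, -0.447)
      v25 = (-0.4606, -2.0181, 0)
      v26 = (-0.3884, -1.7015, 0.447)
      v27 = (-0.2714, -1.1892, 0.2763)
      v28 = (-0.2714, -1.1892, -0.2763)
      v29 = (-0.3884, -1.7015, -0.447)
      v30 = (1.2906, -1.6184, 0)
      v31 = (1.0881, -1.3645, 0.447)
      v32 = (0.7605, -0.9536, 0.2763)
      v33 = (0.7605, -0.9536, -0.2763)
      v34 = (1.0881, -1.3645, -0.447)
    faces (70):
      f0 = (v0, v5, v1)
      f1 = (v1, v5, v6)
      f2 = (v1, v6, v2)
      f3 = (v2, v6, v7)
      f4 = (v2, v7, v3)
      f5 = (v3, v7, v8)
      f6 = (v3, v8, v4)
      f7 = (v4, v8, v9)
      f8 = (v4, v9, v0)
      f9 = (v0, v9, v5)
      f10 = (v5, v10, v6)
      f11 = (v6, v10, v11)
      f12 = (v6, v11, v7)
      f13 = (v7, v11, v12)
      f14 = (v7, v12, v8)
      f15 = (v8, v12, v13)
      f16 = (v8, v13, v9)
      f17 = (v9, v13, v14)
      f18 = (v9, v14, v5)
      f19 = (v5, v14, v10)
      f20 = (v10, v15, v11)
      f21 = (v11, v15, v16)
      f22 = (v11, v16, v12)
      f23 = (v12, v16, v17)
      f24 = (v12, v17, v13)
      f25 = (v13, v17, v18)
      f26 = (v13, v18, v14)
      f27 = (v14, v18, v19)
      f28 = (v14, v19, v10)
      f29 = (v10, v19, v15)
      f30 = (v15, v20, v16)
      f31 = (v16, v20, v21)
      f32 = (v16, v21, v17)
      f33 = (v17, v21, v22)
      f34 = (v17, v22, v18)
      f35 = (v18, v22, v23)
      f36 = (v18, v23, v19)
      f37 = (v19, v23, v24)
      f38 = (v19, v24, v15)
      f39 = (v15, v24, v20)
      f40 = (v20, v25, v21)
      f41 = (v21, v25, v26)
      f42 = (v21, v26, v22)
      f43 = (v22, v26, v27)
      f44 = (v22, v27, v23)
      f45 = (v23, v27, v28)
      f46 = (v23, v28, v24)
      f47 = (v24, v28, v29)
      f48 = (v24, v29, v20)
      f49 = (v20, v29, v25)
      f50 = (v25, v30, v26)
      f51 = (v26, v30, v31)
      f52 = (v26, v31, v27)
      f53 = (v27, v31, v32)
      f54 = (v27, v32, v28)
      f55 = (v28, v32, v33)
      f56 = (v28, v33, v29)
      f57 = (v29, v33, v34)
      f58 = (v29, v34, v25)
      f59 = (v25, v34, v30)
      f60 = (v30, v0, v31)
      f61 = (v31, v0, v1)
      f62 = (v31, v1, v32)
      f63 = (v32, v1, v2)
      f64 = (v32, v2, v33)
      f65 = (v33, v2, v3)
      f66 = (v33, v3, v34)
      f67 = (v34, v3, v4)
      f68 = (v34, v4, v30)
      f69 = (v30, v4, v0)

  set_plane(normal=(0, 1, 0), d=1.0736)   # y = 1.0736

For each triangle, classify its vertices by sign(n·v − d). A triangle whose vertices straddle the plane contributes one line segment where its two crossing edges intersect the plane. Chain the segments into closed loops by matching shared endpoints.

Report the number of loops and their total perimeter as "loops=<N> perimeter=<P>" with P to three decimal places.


loops=2 perimeter=7.092

Straddling triangles (22 of 70):
  (v0,v5,v1) [-+-] → (1.55297, 1.0736, 0)–(1.44363, 1.0736, 0.150473)  len=0.1860
  (v1,v5,v6) [-++] → (1.44363, 1.0736, 0.150473)–(1.22819, 1.0736, 0.447)  len=0.3665
  (v1,v6,v2) [-+-] → (1.22819, 1.0736, 0.447)–(1.11618, 1.0736, 0.410608)  len=0.1178
  (v2,v6,v7) [-+-] → (1.11618, 1.0736, 0.410608)–(0.856173, 1.0736, 0.326152)  len=0.2734
  (v4,v8,v9) [--+] → (0.856173, 1.0736, -0.326152)–(1.22819, 1.0736, -0.447)  len=0.3912
  (v4,v9,v0) [-+-] → (1.22819, 1.0736, -0.447)–(1.29743, 1.0736, -0.351703)  len=0.1178
  (v0,v9,v5) [-++] → (1.29743, 1.0736, -0.351703)–(1.55297, 1.0736, 0)  len=0.4347
  (v6,v11,v7) [++-] → (0.57616, 1.0736, 0.303689)–(0.856173, 1.0736, 0.326152)  len=0.2809
  (v7,v11,v12) [-++] → (0.57616, 1.0736, 0.303689)–(0.234914, 1.0736, 0.2763)  len=0.3423
  (v7,v12,v8) [-+-] → (0.234914, 1.0736, 0.2763)–(0.234914, 1.0736, 0.0051601)  len=0.2711
  (v8,v12,v13) [-++] → (0.234914, 1.0736, 0.0051601)–(0.234914, 1.0736, -0.2763)  len=0.2815
  (v8,v13,v9) [-++] → (0.234914, 1.0736, -0.2763)–(0.856173, 1.0736, -0.326152)  len=0.6233
  (v10,v15,v11) [+-+] → (-1.64494, 1.0736, 0)–(-1.54244, 1.0736, 0.0976456)  len=0.1416
  (v11,v15,v16) [+--] → (-1.54244, 1.0736, 0.0976456)–(-1.17569, 1.0736, 0.447)  len=0.5065
  (v11,v16,v12) [+-+] → (-1.17569, 1.0736, 0.447)–(-0.619538, 1.0736, 0.321978)  len=0.5700
  (v12,v16,v17) [+--] → (-0.619538, 1.0736, 0.321978)–(-0.416355, 1.0736, 0.2763)  len=0.2083
  (v12,v17,v13) [+-+] → (-0.416355, 1.0736, 0.2763)–(-0.416355, 1.0736, -0.179511)  len=0.4558
  (v13,v17,v18) [+--] → (-0.416355, 1.0736, -0.179511)–(-0.416355, 1.0736, -0.2763)  len=0.0968
  (v13,v18,v14) [+-+] → (-0.416355, 1.0736, -0.2763)–(-0.769007, 1.0736, -0.355571)  len=0.3615
  (v14,v18,v19) [+--] → (-0.769007, 1.0736, -0.355571)–(-1.17569, 1.0736, -0.447)  len=0.4168
  (v14,v19,v10) [+-+] → (-1.17569, 1.0736, -0.447)–(-1.29341, 1.0736, -0.334833)  len=0.1626
  (v10,v19,v15) [+--] → (-1.29341, 1.0736, -0.334833)–(-1.64494, 1.0736, 0)  len=0.4855

Chained into 2 loop(s):
  loop 1: 12 segments, perimeter = 3.6865
  loop 2: 10 segments, perimeter = 3.4053
Total perimeter = 7.092


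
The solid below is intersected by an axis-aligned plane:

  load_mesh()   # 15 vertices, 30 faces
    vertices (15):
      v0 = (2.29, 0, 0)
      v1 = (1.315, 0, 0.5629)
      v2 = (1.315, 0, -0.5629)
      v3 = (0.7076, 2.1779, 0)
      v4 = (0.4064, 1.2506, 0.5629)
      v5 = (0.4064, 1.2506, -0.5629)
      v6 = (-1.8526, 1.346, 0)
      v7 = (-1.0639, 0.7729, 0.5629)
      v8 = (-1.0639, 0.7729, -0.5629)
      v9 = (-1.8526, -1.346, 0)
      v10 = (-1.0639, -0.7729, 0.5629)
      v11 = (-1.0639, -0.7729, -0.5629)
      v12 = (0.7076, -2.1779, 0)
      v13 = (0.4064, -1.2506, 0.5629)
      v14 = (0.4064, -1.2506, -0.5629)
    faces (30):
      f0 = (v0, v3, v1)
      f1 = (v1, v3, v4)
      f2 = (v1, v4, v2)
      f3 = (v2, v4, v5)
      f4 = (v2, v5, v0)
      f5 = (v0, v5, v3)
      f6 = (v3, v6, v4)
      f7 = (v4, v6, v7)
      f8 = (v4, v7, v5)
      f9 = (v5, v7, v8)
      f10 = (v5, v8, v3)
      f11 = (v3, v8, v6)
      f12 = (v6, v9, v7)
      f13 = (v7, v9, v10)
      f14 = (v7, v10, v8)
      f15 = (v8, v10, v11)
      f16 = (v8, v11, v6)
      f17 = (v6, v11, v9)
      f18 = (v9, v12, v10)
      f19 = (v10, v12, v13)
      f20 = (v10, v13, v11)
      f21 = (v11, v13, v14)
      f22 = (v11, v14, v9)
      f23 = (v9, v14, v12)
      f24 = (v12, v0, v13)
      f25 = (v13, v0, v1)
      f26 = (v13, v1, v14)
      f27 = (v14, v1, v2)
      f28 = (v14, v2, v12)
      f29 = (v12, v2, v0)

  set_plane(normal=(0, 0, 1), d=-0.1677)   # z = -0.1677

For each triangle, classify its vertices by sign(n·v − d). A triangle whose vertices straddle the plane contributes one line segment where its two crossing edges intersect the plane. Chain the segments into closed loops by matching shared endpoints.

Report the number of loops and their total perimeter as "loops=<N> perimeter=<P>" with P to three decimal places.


Straddling triangles (20 of 30):
  (v1,v4,v2) [++-] → (0.996046, 0.43901, -0.1677)–(1.315, 0, -0.1677)  len=0.5426
  (v2,v4,v5) [-+-] → (0.996046, 0.43901, -0.1677)–(0.4064, 1.2506, -0.1677)  len=1.0032
  (v2,v5,v0) [--+] → (1.72884, 0.372581, -0.1677)–(1.99953, 0, -0.1677)  len=0.4605
  (v0,v5,v3) [+-+] → (1.72884, 0.372581, -0.1677)–(0.617866, 1.90164, -0.1677)  len=1.8900
  (v4,v7,v5) [++-] → (-0.109733, 1.08291, -0.1677)–(0.4064, 1.2506, -0.1677)  len=0.5427
  (v5,v7,v8) [-+-] → (-0.109733, 1.08291, -0.1677)–(-1.0639, 0.7729, -0.1677)  len=1.0033
  (v5,v8,v3) [--+] → (0.179832, 1.75932, -0.1677)–(0.617866, 1.90164, -0.1677)  len=0.4606
  (v3,v8,v6) [+-+] → (0.179832, 1.75932, -0.1677)–(-1.61763, 1.17526, -0.1677)  len=1.8900
  (v7,v10,v8) [++-] → (-1.0639, 0.230264, -0.1677)–(-1.0639, 0.7729, -0.1677)  len=0.5426
  (v8,v10,v11) [-+-] → (-1.0639, 0.230264, -0.1677)–(-1.0639, -0.7729, -0.1677)  len=1.0032
  (v8,v11,v6) [--+] → (-1.61763, 0.714734, -0.1677)–(-1.61763, 1.17526, -0.1677)  len=0.4605
  (v6,v11,v9) [+-+] → (-1.61763, 0.714734, -0.1677)–(-1.61763, -1.17526, -0.1677)  len=1.8900
  (v10,v13,v11) [++-] → (-0.547767, -0.940591, -0.1677)–(-1.0639, -0.7729, -0.1677)  len=0.5427
  (v11,v13,v14) [-+-] → (-0.547767, -0.940591, -0.1677)–(0.4064, -1.2506, -0.1677)  len=1.0033
  (v11,v14,v9) [--+] → (-1.1796, -1.31758, -0.1677)–(-1.61763, -1.17526, -0.1677)  len=0.4606
  (v9,v14,v12) [+-+] → (-1.1796, -1.31758, -0.1677)–(0.617866, -1.90164, -0.1677)  len=1.8900
  (v13,v1,v14) [++-] → (0.725354, -0.81159, -0.1677)–(0.4064, -1.2506, -0.1677)  len=0.5426
  (v14,v1,v2) [-+-] → (0.725354, -0.81159, -0.1677)–(1.315, 0, -0.1677)  len=1.0032
  (v14,v2,v12) [--+] → (0.888558, -1.52906, -0.1677)–(0.617866, -1.90164, -0.1677)  len=0.4605
  (v12,v2,v0) [+-+] → (0.888558, -1.52906, -0.1677)–(1.99953, 0, -0.1677)  len=1.8900

Chained into 2 loop(s):
  loop 1: 10 segments, perimeter = 7.7293
  loop 2: 10 segments, perimeter = 11.7528
Total perimeter = 19.482

loops=2 perimeter=19.482


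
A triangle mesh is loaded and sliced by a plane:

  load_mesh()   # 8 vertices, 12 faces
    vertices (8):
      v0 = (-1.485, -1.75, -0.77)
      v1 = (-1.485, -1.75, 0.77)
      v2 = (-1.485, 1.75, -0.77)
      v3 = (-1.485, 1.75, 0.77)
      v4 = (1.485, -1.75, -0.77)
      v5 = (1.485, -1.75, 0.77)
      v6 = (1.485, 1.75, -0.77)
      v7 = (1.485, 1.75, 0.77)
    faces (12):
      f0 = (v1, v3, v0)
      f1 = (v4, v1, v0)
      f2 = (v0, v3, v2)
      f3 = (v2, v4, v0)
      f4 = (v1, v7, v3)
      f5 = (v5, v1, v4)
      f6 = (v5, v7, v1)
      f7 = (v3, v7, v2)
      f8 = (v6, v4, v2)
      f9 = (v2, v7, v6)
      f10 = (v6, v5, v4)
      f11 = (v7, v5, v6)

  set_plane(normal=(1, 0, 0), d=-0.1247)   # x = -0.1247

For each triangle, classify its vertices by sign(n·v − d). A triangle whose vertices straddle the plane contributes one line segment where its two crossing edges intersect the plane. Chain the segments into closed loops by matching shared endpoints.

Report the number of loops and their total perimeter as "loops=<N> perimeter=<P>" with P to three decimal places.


Straddling triangles (8 of 12):
  (v4,v1,v0) [+--] → (-0.1247, -1.75, 0.0646593)–(-0.1247, -1.75, -0.77)  len=0.8347
  (v2,v4,v0) [-+-] → (-0.1247, 0.146953, -0.77)–(-0.1247, -1.75, -0.77)  len=1.8970
  (v1,v7,v3) [-+-] → (-0.1247, -0.146953, 0.77)–(-0.1247, 1.75, 0.77)  len=1.8970
  (v5,v1,v4) [+-+] → (-0.1247, -1.75, 0.77)–(-0.1247, -1.75, 0.0646593)  len=0.7053
  (v5,v7,v1) [++-] → (-0.1247, -0.146953, 0.77)–(-0.1247, -1.75, 0.77)  len=1.6030
  (v3,v7,v2) [-+-] → (-0.1247, 1.75, 0.77)–(-0.1247, 1.75, -0.0646593)  len=0.8347
  (v6,v4,v2) [++-] → (-0.1247, 0.146953, -0.77)–(-0.1247, 1.75, -0.77)  len=1.6030
  (v2,v7,v6) [-++] → (-0.1247, 1.75, -0.0646593)–(-0.1247, 1.75, -0.77)  len=0.7053

Chained into 1 loop(s):
  loop 1: 8 segments, perimeter = 10.0800
Total perimeter = 10.080

loops=1 perimeter=10.080


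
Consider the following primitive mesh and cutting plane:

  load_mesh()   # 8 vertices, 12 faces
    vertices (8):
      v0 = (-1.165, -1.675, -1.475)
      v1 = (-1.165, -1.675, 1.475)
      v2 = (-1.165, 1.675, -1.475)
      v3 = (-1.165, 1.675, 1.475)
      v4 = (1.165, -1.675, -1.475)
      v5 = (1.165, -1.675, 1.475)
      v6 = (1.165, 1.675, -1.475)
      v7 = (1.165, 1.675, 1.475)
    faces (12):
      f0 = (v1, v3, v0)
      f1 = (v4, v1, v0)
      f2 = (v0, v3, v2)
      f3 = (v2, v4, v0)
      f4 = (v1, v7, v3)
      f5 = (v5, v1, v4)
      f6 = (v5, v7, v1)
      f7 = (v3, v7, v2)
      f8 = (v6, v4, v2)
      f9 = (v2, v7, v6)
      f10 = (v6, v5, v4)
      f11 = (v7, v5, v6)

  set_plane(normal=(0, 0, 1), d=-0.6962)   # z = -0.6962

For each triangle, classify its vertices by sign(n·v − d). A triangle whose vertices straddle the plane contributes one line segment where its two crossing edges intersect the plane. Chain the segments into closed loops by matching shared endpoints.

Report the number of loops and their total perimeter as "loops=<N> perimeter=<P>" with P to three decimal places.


Straddling triangles (8 of 12):
  (v1,v3,v0) [++-] → (-1.165, -0.7906, -0.6962)–(-1.165, -1.675, -0.6962)  len=0.8844
  (v4,v1,v0) [-+-] → (0.54988, -1.675, -0.6962)–(-1.165, -1.675, -0.6962)  len=1.7149
  (v0,v3,v2) [-+-] → (-1.165, -0.7906, -0.6962)–(-1.165, 1.675, -0.6962)  len=2.4656
  (v5,v1,v4) [++-] → (0.54988, -1.675, -0.6962)–(1.165, -1.675, -0.6962)  len=0.6151
  (v3,v7,v2) [++-] → (-0.54988, 1.675, -0.6962)–(-1.165, 1.675, -0.6962)  len=0.6151
  (v2,v7,v6) [-+-] → (-0.54988, 1.675, -0.6962)–(1.165, 1.675, -0.6962)  len=1.7149
  (v6,v5,v4) [-+-] → (1.165, 0.7906, -0.6962)–(1.165, -1.675, -0.6962)  len=2.4656
  (v7,v5,v6) [++-] → (1.165, 0.7906, -0.6962)–(1.165, 1.675, -0.6962)  len=0.8844

Chained into 1 loop(s):
  loop 1: 8 segments, perimeter = 11.3600
Total perimeter = 11.360

loops=1 perimeter=11.360


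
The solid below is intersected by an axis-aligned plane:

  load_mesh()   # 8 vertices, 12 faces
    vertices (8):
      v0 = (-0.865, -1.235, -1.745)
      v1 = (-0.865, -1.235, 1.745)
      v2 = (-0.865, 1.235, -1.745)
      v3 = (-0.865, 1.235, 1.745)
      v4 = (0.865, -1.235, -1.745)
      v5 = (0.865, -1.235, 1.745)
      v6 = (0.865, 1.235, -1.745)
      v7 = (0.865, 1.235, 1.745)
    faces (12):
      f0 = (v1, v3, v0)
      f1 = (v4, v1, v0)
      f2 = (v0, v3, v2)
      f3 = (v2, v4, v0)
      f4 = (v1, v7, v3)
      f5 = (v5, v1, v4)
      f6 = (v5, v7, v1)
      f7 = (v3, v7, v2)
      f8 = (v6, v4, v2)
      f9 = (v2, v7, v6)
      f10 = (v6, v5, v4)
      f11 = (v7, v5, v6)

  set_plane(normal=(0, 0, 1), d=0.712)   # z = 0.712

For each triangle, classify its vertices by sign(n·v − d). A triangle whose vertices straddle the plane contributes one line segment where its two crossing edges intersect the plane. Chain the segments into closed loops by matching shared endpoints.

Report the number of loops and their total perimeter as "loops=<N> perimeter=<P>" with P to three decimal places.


loops=1 perimeter=8.400

Straddling triangles (8 of 12):
  (v1,v3,v0) [++-] → (-0.865, 0.503908, 0.712)–(-0.865, -1.235, 0.712)  len=1.7389
  (v4,v1,v0) [-+-] → (-0.35294, -1.235, 0.712)–(-0.865, -1.235, 0.712)  len=0.5121
  (v0,v3,v2) [-+-] → (-0.865, 0.503908, 0.712)–(-0.865, 1.235, 0.712)  len=0.7311
  (v5,v1,v4) [++-] → (-0.35294, -1.235, 0.712)–(0.865, -1.235, 0.712)  len=1.2179
  (v3,v7,v2) [++-] → (0.35294, 1.235, 0.712)–(-0.865, 1.235, 0.712)  len=1.2179
  (v2,v7,v6) [-+-] → (0.35294, 1.235, 0.712)–(0.865, 1.235, 0.712)  len=0.5121
  (v6,v5,v4) [-+-] → (0.865, -0.503908, 0.712)–(0.865, -1.235, 0.712)  len=0.7311
  (v7,v5,v6) [++-] → (0.865, -0.503908, 0.712)–(0.865, 1.235, 0.712)  len=1.7389

Chained into 1 loop(s):
  loop 1: 8 segments, perimeter = 8.4000
Total perimeter = 8.400


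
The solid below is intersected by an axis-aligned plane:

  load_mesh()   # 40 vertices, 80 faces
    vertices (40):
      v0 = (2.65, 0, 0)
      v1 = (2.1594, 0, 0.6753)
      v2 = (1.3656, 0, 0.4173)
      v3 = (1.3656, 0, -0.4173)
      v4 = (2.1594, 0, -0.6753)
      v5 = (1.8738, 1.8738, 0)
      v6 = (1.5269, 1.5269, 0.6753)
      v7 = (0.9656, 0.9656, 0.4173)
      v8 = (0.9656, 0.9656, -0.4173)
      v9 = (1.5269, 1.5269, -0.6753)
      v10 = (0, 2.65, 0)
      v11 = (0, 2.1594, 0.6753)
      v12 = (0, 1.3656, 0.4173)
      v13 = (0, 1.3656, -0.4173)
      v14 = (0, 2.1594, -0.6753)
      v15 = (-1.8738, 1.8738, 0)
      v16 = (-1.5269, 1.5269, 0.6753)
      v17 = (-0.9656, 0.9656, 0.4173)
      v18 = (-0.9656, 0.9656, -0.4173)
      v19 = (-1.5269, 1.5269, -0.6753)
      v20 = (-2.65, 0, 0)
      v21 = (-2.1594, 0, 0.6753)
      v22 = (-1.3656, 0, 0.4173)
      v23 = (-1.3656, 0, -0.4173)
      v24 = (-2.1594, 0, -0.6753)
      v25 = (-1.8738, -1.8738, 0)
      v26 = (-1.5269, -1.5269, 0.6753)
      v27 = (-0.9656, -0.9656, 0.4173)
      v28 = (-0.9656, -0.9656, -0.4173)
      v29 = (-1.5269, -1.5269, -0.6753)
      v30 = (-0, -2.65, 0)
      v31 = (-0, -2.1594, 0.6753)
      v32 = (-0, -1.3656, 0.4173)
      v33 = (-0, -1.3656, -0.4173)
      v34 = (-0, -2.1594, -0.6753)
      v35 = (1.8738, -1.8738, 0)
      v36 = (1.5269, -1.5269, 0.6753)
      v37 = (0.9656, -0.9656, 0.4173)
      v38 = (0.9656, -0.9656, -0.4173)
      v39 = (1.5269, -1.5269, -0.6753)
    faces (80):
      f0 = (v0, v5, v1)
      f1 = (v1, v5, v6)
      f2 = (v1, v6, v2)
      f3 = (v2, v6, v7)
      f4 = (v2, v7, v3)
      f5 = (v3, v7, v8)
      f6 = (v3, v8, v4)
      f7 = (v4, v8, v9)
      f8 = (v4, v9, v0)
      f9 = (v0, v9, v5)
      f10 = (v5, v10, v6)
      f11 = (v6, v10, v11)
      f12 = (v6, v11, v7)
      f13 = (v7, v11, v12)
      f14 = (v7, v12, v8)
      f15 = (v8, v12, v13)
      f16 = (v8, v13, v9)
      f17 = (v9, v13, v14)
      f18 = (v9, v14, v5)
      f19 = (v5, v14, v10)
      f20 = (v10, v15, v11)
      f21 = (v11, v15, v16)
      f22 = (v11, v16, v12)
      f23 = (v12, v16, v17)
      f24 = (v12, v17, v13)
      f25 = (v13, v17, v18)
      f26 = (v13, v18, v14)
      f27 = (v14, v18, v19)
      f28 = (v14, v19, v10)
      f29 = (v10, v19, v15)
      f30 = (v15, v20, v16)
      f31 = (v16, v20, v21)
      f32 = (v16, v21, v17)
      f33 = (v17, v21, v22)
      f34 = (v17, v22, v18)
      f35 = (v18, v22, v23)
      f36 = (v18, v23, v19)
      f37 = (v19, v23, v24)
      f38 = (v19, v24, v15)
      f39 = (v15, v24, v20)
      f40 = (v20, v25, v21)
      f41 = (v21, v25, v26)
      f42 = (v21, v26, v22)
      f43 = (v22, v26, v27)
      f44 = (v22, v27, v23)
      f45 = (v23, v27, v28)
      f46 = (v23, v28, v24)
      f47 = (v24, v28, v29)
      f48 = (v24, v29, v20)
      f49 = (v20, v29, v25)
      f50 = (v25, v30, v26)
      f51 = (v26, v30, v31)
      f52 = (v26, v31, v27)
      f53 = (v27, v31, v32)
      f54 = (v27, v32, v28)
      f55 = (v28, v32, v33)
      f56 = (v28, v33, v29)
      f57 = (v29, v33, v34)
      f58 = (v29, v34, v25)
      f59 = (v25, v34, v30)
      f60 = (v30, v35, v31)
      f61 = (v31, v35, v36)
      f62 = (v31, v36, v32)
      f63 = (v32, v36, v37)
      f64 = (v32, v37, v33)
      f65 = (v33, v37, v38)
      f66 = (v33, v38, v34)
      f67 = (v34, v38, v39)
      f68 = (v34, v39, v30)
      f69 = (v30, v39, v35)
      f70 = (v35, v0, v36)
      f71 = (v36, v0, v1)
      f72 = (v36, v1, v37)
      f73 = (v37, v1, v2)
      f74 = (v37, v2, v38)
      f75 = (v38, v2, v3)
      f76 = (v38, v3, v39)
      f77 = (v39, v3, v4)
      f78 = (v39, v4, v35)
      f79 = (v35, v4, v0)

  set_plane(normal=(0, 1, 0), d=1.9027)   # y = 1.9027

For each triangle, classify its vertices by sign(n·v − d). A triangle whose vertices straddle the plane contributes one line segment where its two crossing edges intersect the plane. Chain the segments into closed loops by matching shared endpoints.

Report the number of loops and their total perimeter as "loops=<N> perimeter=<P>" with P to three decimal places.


Straddling triangles (14 of 80):
  (v5,v10,v6) [-+-] → (1.80403, 1.9027, 0)–(1.01598, 1.9027, 0.449338)  len=0.9072
  (v6,v10,v11) [-++] → (1.01598, 1.9027, 0.449338)–(0.619692, 1.9027, 0.6753)  len=0.4562
  (v6,v11,v7) [-+-] → (0.619692, 1.9027, 0.6753)–(0.207631, 1.9027, 0.619823)  len=0.4158
  (v7,v11,v12) [-+-] → (0.207631, 1.9027, 0.619823)–(0, 1.9027, 0.591868)  len=0.2095
  (v9,v13,v14) [--+] → (0, 1.9027, -0.591868)–(0.619692, 1.9027, -0.6753)  len=0.6253
  (v9,v14,v5) [-+-] → (0.619692, 1.9027, -0.6753)–(1.68419, 1.9027, -0.0683339)  len=1.2254
  (v5,v14,v10) [-++] → (1.68419, 1.9027, -0.0683339)–(1.80403, 1.9027, 0)  len=0.1380
  (v10,v15,v11) [+-+] → (-1.80403, 1.9027, 0)–(-1.68419, 1.9027, 0.0683339)  len=0.1380
  (v11,v15,v16) [+--] → (-1.68419, 1.9027, 0.0683339)–(-0.619692, 1.9027, 0.6753)  len=1.2254
  (v11,v16,v12) [+--] → (-0.619692, 1.9027, 0.6753)–(0, 1.9027, 0.591868)  len=0.6253
  (v13,v18,v14) [--+] → (-0.207631, 1.9027, -0.619823)–(0, 1.9027, -0.591868)  len=0.2095
  (v14,v18,v19) [+--] → (-0.207631, 1.9027, -0.619823)–(-0.619692, 1.9027, -0.6753)  len=0.4158
  (v14,v19,v10) [+-+] → (-0.619692, 1.9027, -0.6753)–(-1.01598, 1.9027, -0.449338)  len=0.4562
  (v10,v19,v15) [+--] → (-1.01598, 1.9027, -0.449338)–(-1.80403, 1.9027, 0)  len=0.9072

Chained into 1 loop(s):
  loop 1: 14 segments, perimeter = 7.9545
Total perimeter = 7.954

loops=1 perimeter=7.954


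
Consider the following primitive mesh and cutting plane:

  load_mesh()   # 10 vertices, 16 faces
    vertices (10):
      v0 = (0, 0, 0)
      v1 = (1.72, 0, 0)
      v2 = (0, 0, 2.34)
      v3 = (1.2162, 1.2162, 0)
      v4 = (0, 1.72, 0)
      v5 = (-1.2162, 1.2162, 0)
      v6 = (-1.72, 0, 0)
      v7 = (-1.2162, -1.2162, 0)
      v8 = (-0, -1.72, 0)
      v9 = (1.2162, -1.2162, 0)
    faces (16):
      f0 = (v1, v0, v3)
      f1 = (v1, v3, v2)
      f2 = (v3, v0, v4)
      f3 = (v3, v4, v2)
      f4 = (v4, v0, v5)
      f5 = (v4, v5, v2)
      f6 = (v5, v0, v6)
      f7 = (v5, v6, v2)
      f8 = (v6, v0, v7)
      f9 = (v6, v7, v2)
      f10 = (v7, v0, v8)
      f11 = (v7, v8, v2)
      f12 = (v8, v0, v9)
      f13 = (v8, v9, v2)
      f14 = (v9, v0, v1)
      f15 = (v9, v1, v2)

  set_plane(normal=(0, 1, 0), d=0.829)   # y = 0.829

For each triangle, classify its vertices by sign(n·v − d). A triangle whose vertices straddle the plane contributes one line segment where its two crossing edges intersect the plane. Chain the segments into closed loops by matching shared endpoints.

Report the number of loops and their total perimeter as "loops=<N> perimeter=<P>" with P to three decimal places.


loops=1 perimeter=6.506

Straddling triangles (8 of 16):
  (v1,v0,v3) [--+] → (0.829, 0.829, 0)–(1.37659, 0.829, 0)  len=0.5476
  (v1,v3,v2) [-+-] → (1.37659, 0.829, 0)–(0.829, 0.829, 0.744983)  len=0.9246
  (v3,v0,v4) [+-+] → (0.829, 0.829, 0)–(0, 0.829, 0)  len=0.8290
  (v3,v4,v2) [++-] → (0, 0.829, 1.21217)–(0.829, 0.829, 0.744983)  len=0.9516
  (v4,v0,v5) [+-+] → (0, 0.829, 0)–(-0.829, 0.829, 0)  len=0.8290
  (v4,v5,v2) [++-] → (-0.829, 0.829, 0.744983)–(0, 0.829, 1.21217)  len=0.9516
  (v5,v0,v6) [+--] → (-0.829, 0.829, 0)–(-1.37659, 0.829, 0)  len=0.5476
  (v5,v6,v2) [+--] → (-1.37659, 0.829, 0)–(-0.829, 0.829, 0.744983)  len=0.9246

Chained into 1 loop(s):
  loop 1: 8 segments, perimeter = 6.5055
Total perimeter = 6.506


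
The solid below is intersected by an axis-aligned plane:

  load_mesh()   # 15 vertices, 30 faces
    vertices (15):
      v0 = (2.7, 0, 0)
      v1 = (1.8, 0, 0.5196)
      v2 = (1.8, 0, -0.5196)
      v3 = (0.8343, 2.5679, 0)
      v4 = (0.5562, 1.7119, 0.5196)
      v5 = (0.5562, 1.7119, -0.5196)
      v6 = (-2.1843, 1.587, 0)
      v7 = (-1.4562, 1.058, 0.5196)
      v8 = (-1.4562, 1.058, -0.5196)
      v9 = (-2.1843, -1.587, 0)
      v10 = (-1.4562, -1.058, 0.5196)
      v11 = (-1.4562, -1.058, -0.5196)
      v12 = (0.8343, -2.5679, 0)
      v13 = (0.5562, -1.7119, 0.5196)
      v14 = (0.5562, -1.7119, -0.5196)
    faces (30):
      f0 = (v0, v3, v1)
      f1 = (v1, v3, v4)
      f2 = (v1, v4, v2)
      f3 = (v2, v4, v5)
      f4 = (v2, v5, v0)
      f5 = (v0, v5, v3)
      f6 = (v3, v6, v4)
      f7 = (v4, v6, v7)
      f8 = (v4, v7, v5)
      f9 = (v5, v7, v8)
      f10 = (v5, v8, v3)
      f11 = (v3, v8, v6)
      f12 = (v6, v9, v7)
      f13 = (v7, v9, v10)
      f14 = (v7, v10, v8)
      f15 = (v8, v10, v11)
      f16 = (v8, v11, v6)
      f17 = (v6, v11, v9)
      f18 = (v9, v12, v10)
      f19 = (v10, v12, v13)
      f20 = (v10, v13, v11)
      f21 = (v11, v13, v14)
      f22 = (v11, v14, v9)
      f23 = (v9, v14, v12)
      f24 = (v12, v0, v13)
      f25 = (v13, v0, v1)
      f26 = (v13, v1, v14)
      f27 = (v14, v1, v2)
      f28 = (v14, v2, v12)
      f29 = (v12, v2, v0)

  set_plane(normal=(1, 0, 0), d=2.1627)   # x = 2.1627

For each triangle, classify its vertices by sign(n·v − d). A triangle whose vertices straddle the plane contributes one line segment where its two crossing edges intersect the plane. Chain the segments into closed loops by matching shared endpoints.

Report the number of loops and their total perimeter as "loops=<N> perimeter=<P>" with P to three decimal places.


loops=1 perimeter=3.208

Straddling triangles (6 of 30):
  (v0,v3,v1) [+--] → (2.1627, 0.739525, 0)–(2.1627, 0, 0.310201)  len=0.8019
  (v2,v5,v0) [--+] → (2.1627, 0.429053, -0.130227)–(2.1627, 0, -0.310201)  len=0.4653
  (v0,v5,v3) [+--] → (2.1627, 0.429053, -0.130227)–(2.1627, 0.739525, 0)  len=0.3367
  (v12,v0,v13) [-+-] → (2.1627, -0.739525, 0)–(2.1627, -0.429053, 0.130227)  len=0.3367
  (v13,v0,v1) [-+-] → (2.1627, -0.429053, 0.130227)–(2.1627, 0, 0.310201)  len=0.4653
  (v12,v2,v0) [--+] → (2.1627, 0, -0.310201)–(2.1627, -0.739525, 0)  len=0.8019

Chained into 1 loop(s):
  loop 1: 6 segments, perimeter = 3.2078
Total perimeter = 3.208


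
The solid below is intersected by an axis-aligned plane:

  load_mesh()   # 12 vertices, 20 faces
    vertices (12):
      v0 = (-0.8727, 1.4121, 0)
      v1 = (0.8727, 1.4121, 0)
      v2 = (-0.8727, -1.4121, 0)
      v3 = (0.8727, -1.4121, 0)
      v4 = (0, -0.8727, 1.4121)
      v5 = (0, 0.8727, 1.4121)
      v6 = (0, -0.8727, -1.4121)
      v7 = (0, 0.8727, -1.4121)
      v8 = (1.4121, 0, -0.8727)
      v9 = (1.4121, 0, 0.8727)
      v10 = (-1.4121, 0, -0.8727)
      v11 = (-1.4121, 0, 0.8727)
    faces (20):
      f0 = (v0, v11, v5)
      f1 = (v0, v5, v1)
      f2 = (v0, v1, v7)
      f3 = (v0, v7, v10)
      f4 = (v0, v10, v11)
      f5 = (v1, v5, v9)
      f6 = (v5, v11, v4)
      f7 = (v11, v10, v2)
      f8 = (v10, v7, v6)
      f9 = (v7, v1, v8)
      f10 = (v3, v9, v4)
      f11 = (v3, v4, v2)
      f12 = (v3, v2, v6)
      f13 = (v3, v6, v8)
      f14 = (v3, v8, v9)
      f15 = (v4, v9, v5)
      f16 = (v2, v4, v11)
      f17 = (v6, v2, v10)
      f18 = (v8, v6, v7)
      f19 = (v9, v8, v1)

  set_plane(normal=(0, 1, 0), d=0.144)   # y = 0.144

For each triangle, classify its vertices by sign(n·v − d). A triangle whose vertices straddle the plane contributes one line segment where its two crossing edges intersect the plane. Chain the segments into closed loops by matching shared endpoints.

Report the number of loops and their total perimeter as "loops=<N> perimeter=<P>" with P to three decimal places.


loops=1 perimeter=9.190

Straddling triangles (10 of 20):
  (v0,v11,v5) [+-+] → (-1.35709, 0.144, 0.783706)–(-1.1791, 0.144, 0.961704)  len=0.2517
  (v0,v7,v10) [++-] → (-1.1791, 0.144, -0.961704)–(-1.35709, 0.144, -0.783706)  len=0.2517
  (v0,v10,v11) [+--] → (-1.35709, 0.144, -0.783706)–(-1.35709, 0.144, 0.783706)  len=1.5674
  (v1,v5,v9) [++-] → (1.1791, 0.144, 0.961704)–(1.35709, 0.144, 0.783706)  len=0.2517
  (v5,v11,v4) [+--] → (-1.1791, 0.144, 0.961704)–(0, 0.144, 1.4121)  len=1.2622
  (v10,v7,v6) [-+-] → (-1.1791, 0.144, -0.961704)–(0, 0.144, -1.4121)  len=1.2622
  (v7,v1,v8) [++-] → (1.35709, 0.144, -0.783706)–(1.1791, 0.144, -0.961704)  len=0.2517
  (v4,v9,v5) [--+] → (1.1791, 0.144, 0.961704)–(0, 0.144, 1.4121)  len=1.2622
  (v8,v6,v7) [--+] → (0, 0.144, -1.4121)–(1.1791, 0.144, -0.961704)  len=1.2622
  (v9,v8,v1) [--+] → (1.35709, 0.144, -0.783706)–(1.35709, 0.144, 0.783706)  len=1.5674

Chained into 1 loop(s):
  loop 1: 10 segments, perimeter = 9.1905
Total perimeter = 9.190


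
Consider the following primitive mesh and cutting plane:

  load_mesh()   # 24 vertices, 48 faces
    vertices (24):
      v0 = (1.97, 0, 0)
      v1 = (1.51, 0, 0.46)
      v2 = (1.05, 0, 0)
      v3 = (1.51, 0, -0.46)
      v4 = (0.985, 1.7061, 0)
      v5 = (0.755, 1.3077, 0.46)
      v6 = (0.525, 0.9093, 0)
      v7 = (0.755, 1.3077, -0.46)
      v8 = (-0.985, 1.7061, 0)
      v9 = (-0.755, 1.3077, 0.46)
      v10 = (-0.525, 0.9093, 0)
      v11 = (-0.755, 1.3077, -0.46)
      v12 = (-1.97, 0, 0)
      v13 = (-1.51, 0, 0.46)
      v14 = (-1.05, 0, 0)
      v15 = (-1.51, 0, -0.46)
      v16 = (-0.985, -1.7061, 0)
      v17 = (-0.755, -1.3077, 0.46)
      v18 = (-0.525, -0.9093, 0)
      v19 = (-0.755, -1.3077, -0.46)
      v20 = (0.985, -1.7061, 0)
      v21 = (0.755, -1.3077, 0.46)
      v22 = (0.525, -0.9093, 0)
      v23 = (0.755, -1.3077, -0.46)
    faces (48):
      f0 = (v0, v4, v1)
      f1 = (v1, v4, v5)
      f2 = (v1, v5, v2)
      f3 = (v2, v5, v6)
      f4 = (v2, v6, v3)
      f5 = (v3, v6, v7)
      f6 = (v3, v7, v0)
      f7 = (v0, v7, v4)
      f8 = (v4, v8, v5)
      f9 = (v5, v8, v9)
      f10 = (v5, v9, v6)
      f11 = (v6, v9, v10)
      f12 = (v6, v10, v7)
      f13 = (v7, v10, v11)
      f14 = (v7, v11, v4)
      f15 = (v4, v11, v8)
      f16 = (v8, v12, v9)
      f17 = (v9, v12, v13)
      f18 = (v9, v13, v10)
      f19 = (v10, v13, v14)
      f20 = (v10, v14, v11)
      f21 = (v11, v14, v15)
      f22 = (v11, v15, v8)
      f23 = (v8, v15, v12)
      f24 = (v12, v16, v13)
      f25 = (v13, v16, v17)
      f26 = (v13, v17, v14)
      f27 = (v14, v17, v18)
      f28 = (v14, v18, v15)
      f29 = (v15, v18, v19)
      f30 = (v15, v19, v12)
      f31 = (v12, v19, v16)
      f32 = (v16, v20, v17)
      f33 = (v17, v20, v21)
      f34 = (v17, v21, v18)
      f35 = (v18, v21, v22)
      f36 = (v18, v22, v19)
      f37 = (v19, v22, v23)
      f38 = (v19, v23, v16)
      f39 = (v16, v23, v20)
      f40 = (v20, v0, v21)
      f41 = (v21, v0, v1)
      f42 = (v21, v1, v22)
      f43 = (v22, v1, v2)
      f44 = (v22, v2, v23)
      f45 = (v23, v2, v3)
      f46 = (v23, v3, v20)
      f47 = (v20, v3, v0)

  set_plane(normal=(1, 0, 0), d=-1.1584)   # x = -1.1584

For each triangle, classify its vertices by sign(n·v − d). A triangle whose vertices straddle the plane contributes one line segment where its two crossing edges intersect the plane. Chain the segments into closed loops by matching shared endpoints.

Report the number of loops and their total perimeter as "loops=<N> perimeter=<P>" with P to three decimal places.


Straddling triangles (14 of 48):
  (v8,v12,v9) [+-+] → (-1.1584, 1.40576, 0)–(-1.1584, 0.873522, 0.307272)  len=0.6146
  (v9,v12,v13) [+--] → (-1.1584, 0.873522, 0.307272)–(-1.1584, 0.60899, 0.46)  len=0.3055
  (v9,v13,v10) [+-+] → (-1.1584, 0.60899, 0.46)–(-1.1584, 0.324579, 0.295801)  len=0.3284
  (v10,v13,v14) [+-+] → (-1.1584, 0.324579, 0.295801)–(-1.1584, 0, 0.1084)  len=0.3748
  (v11,v14,v15) [++-] → (-1.1584, 0, -0.1084)–(-1.1584, 0.60899, -0.46)  len=0.7032
  (v11,v15,v8) [+-+] → (-1.1584, 0.60899, -0.46)–(-1.1584, 1.1426, -0.151931)  len=0.6162
  (v8,v15,v12) [+--] → (-1.1584, 1.1426, -0.151931)–(-1.1584, 1.40576, 0)  len=0.3039
  (v12,v16,v13) [-+-] → (-1.1584, -1.40576, 0)–(-1.1584, -1.1426, 0.151931)  len=0.3039
  (v13,v16,v17) [-++] → (-1.1584, -1.1426, 0.151931)–(-1.1584, -0.60899, 0.46)  len=0.6162
  (v13,v17,v14) [-++] → (-1.1584, -0.60899, 0.46)–(-1.1584, 0, 0.1084)  len=0.7032
  (v14,v18,v15) [++-] → (-1.1584, -0.324579, -0.295801)–(-1.1584, 0, -0.1084)  len=0.3748
  (v15,v18,v19) [-++] → (-1.1584, -0.324579, -0.295801)–(-1.1584, -0.60899, -0.46)  len=0.3284
  (v15,v19,v12) [-+-] → (-1.1584, -0.60899, -0.46)–(-1.1584, -0.873522, -0.307272)  len=0.3055
  (v12,v19,v16) [-++] → (-1.1584, -0.873522, -0.307272)–(-1.1584, -1.40576, 0)  len=0.6146

Chained into 1 loop(s):
  loop 1: 14 segments, perimeter = 6.4929
Total perimeter = 6.493

loops=1 perimeter=6.493
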